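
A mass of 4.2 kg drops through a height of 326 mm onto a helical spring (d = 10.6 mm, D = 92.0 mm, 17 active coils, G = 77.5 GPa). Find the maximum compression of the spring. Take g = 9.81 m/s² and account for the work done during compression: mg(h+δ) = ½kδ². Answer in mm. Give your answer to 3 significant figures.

58.6 mm

k = Gd⁴/(8D³N_a) = (77.5×10³)(10.6⁴)/(8·92.0³·17) = 9.239 N/mm
W = mg = 4.2 × 9.81 = 41.202 N
½kδ² − Wδ − Wh = 0 → δ = (W + √(W² + 2kWh))/k
δ = (41.202 + √(1697.6 + 248193))/9.239 = (41.202 + 499.89)/9.239 = 58.566 mm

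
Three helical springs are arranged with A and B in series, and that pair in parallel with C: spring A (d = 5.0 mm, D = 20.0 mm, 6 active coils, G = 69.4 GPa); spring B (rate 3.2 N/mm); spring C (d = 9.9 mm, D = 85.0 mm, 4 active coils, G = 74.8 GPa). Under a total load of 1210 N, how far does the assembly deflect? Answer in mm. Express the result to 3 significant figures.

k_A = Gd⁴/(8D³N_a) = (69.4×10³)(5.0⁴)/(8·20.0³·6) = 112.96 N/mm
k_C = Gd⁴/(8D³N_a) = (74.8×10³)(9.9⁴)/(8·85.0³·4) = 36.562 N/mm
Springs A,B series: k_AB = 1/(1/112.96+1/3.2) = 3.1118 N/mm; parallel with C: k_eq = 3.1118+36.562 = 39.674 N/mm
δ = F/k_eq = 1210/39.674 = 30.498 mm

30.5 mm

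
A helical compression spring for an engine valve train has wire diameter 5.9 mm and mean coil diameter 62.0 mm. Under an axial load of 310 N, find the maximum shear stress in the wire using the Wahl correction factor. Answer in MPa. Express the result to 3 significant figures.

271 MPa

Spring index C = D/d = 62.0/5.9 = 10.5085
K_W = (4C−1)/(4C−4) + 0.615/C = 41.034/38.034 + 0.0585 = 1.1374
τ₀ = 8FD/(πd³) = 8·310·62.0/(π·5.9³) = 153760/645.22 = 238.31 MPa
τ_max = K·τ₀ = 1.1374 × 238.31 = 271.05 MPa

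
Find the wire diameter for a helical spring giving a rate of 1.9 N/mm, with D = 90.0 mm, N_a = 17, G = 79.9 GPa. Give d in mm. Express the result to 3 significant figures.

6.97 mm

d = (8D³N_a·k / G)^(1/4) = (8·90.0³·17·1.9 / (79.9×10³))^0.25
  = (2357.6)^0.25 = 6.9682 mm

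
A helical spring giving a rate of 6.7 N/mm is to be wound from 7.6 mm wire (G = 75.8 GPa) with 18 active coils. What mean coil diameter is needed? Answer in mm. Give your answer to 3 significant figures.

D = (Gd⁴/(8N_a·k))^(1/3) = (75.8×10³·7.6⁴/(8·18·6.7))^(1/3)
  = (262112)^(1/3) = 63.9974 mm

64.0 mm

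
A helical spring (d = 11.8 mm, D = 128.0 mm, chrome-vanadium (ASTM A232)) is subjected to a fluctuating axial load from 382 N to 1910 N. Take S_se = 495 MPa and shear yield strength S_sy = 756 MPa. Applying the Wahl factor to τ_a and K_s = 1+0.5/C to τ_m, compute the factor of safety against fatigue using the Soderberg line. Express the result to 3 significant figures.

C = D/d = 128.0/11.8 = 10.8475; K_W = (4C−1)/(4C−4)+0.615/C = 1.1329; K_s = 1+0.5/C = 1.0461
F_a = (F_max−F_min)/2 = 764 N; F_m = (F_max+F_min)/2 = 1146 N
τ_a = K_W·8F_aD/(πd³) = 1.1329 × 151.56 = 171.7 MPa
τ_m = K_s·8F_mD/(πd³) = 1.0461 × 227.35 = 237.83 MPa
Soderberg: 1/n_f = τ_a/S_se + τ_m/S_sy = 171.7/495 + 237.83/756 = 0.34687 + 0.31458 = 0.66146
n_f = 1/0.66146 = 1.512

1.51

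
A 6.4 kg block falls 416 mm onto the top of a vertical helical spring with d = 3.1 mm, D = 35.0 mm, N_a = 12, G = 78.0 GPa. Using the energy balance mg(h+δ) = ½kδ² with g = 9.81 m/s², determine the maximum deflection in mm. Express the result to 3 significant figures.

k = Gd⁴/(8D³N_a) = (78.0×10³)(3.1⁴)/(8·35.0³·12) = 1.7501 N/mm
W = mg = 6.4 × 9.81 = 62.784 N
½kδ² − Wδ − Wh = 0 → δ = (W + √(W² + 2kWh))/k
δ = (62.784 + √(3941.8 + 91419.4))/1.7501 = (62.784 + 308.81)/1.7501 = 212.32 mm

212 mm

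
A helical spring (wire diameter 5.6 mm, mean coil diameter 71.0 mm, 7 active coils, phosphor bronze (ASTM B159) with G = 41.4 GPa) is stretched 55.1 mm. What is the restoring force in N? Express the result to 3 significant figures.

k = Gd⁴/(8D³N_a) = (41.4×10³)(5.6⁴)/(8·71.0³·7) = 2.0314 N/mm
F = k·δ = 2.0314 × 55.1 = 111.93 N

112 N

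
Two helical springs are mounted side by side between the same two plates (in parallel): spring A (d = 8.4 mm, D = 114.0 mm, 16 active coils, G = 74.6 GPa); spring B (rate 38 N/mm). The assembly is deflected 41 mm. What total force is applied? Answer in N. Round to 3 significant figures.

1640 N

k_A = Gd⁴/(8D³N_a) = (74.6×10³)(8.4⁴)/(8·114.0³·16) = 1.9585 N/mm
Parallel: k_eq = 1.9585 + 38 = 39.959 N/mm
F = k_eq·δ = 39.959·41 = 1638.3 N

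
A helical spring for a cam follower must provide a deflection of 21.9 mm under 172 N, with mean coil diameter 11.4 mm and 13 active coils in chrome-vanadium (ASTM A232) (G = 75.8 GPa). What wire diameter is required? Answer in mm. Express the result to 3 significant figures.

Required rate k = F/δ = 172/21.9 = 7.8539 N/mm
d = (8D³N_a·k / G)^(1/4) = (8·11.4³·13·7.8539 / (75.8×10³))^0.25
  = (15.965)^0.25 = 1.9989 mm

2.00 mm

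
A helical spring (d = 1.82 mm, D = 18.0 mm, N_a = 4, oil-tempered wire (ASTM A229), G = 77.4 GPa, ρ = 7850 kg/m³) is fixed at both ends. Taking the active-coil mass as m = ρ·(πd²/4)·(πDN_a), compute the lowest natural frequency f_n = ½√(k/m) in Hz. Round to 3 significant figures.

k = Gd⁴/(8D³N_a) = (77.4×10³)(1.82⁴)/(8·18.0³·4) = 4.5505 N/mm = 4550.5 N/m
Wire length L = πDN_a = π·18.0·4 = 226.19 mm
m = ρ·(πd²/4)·L = 7850 × 2.6016×10⁻⁶ m² × 0.22619 m = 0.0046194 kg
f_n = ½√(k/m) = 0.5·√(4550.5/0.0046194) = 0.5·√(9.8509e+05) = 496.26 Hz

496 Hz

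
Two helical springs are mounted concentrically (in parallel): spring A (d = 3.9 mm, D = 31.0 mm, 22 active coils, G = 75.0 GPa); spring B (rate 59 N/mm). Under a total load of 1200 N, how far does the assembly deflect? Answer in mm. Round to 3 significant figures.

19.3 mm

k_A = Gd⁴/(8D³N_a) = (75.0×10³)(3.9⁴)/(8·31.0³·22) = 3.3092 N/mm
Parallel: k_eq = 3.3092 + 59 = 62.309 N/mm
δ = F/k_eq = 1200/62.309 = 19.259 mm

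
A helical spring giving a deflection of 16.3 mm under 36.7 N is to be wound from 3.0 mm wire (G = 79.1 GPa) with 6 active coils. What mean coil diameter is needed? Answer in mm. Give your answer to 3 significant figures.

Required rate k = F/δ = 36.7/16.3 = 2.2515 N/mm
D = (Gd⁴/(8N_a·k))^(1/3) = (79.1×10³·3.0⁴/(8·6·2.2515))^(1/3)
  = (59284.6)^(1/3) = 38.9925 mm

39.0 mm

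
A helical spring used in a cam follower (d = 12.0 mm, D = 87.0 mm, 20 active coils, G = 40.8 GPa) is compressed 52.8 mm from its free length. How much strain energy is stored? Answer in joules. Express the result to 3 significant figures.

11.2 J

k = Gd⁴/(8D³N_a) = (40.8×10³)(12.0⁴)/(8·87.0³·20) = 8.0298 N/mm
U = ½kδ² = 0.5 × 8.0298 × 52.8² = 11193 N·mm = 11.193 J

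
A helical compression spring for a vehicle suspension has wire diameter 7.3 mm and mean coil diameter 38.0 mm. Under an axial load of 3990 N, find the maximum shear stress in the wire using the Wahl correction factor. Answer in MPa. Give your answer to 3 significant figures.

1290 MPa

Spring index C = D/d = 38.0/7.3 = 5.2055
K_W = (4C−1)/(4C−4) + 0.615/C = 19.822/16.822 + 0.1181 = 1.2965
τ₀ = 8FD/(πd³) = 8·3990·38.0/(π·7.3³) = 1.21296e+06/1222.1 = 992.49 MPa
τ_max = K·τ₀ = 1.2965 × 992.49 = 1286.8 MPa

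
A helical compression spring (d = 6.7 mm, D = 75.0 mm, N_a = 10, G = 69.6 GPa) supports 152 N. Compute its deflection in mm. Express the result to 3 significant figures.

36.6 mm

k = Gd⁴/(8D³N_a) = (69.6×10³)(6.7⁴)/(8·75.0³·10) = 4.1556 N/mm
δ = F/k = 152 / 4.1556 = 36.577 mm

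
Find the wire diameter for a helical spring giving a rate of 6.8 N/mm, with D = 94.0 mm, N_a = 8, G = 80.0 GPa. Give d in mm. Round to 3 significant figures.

8.20 mm

d = (8D³N_a·k / G)^(1/4) = (8·94.0³·8·6.8 / (80.0×10³))^0.25
  = (4518.4)^0.25 = 8.1987 mm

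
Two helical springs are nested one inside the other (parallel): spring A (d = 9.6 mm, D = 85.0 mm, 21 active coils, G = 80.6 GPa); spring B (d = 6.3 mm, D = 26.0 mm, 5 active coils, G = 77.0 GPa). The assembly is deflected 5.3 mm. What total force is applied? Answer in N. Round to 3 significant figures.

950 N

k_A = Gd⁴/(8D³N_a) = (80.6×10³)(9.6⁴)/(8·85.0³·21) = 6.6352 N/mm
k_B = Gd⁴/(8D³N_a) = (77.0×10³)(6.3⁴)/(8·26.0³·5) = 172.53 N/mm
Parallel: k_eq = 6.6352 + 172.53 = 179.17 N/mm
F = k_eq·δ = 179.17·5.3 = 949.59 N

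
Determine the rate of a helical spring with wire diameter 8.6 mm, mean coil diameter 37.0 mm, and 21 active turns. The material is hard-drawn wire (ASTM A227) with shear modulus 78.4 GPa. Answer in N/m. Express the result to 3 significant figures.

50400 N/m

k = Gd⁴/(8D³N_a) = (78.4×10³ × 8.6⁴) / (8 × 37.0³ × 21)
  = 4.28854e+08 / 8.5097e+06 = 50.396 N/mm = 50396 N/m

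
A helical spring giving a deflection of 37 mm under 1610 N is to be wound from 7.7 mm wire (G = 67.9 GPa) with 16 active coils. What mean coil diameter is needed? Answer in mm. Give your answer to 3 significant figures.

Required rate k = F/δ = 1610/37 = 43.514 N/mm
D = (Gd⁴/(8N_a·k))^(1/3) = (67.9×10³·7.7⁴/(8·16·43.514))^(1/3)
  = (42854.7)^(1/3) = 34.9945 mm

35.0 mm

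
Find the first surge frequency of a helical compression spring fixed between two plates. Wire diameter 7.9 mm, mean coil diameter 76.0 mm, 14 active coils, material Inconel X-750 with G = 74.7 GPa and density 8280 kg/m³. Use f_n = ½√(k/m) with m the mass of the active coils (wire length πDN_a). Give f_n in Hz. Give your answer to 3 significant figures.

33.0 Hz

k = Gd⁴/(8D³N_a) = (74.7×10³)(7.9⁴)/(8·76.0³·14) = 5.9179 N/mm = 5917.9 N/m
Wire length L = πDN_a = π·76.0·14 = 3342.7 mm
m = ρ·(πd²/4)·L = 8280 × 49.017×10⁻⁶ m² × 3.3427 m = 1.3566 kg
f_n = ½√(k/m) = 0.5·√(5917.9/1.3566) = 0.5·√(4362.2) = 33.023 Hz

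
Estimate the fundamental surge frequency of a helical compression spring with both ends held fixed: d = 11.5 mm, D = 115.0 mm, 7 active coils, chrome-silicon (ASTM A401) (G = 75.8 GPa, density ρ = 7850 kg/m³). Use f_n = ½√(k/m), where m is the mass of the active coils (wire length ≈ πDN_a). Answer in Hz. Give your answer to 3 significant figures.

43.4 Hz

k = Gd⁴/(8D³N_a) = (75.8×10³)(11.5⁴)/(8·115.0³·7) = 15.566 N/mm = 15566 N/m
Wire length L = πDN_a = π·115.0·7 = 2529 mm
m = ρ·(πd²/4)·L = 7850 × 103.87×10⁻⁶ m² × 2.529 m = 2.0621 kg
f_n = ½√(k/m) = 0.5·√(15566/2.0621) = 0.5·√(7548.8) = 43.442 Hz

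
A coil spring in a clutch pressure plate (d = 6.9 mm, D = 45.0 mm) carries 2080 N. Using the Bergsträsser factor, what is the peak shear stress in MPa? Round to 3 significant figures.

883 MPa

Spring index C = D/d = 45.0/6.9 = 6.5217
K_B = (4C+2)/(4C−3) = 28.087/23.087 = 1.2166
τ₀ = 8FD/(πd³) = 8·2080·45.0/(π·6.9³) = 748800/1032 = 725.55 MPa
τ_max = K·τ₀ = 1.2166 × 725.55 = 882.69 MPa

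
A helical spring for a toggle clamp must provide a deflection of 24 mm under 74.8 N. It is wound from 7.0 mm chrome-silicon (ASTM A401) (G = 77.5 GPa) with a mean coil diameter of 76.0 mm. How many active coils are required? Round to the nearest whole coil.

17

Required rate k = F/δ = 74.8/24 = 3.1167 N/mm
N_a = Gd⁴/(8D³k) = (77.5×10³ × 7.0⁴)/(8 × 76.0³ × 3.1167)
    = 1.86078e+08 / 1.09451e+07 = 17 → 17 coils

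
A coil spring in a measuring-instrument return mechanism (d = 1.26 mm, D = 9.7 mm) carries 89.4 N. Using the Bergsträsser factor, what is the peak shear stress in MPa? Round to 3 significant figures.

1300 MPa

Spring index C = D/d = 9.7/1.26 = 7.6984
K_B = (4C+2)/(4C−3) = 32.794/27.794 = 1.1799
τ₀ = 8FD/(πd³) = 8·89.4·9.7/(π·1.26³) = 6937.44/6.2844 = 1103.9 MPa
τ_max = K·τ₀ = 1.1799 × 1103.9 = 1302.5 MPa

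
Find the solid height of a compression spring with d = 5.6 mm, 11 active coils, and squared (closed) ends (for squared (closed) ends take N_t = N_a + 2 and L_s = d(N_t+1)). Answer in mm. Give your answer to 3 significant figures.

squared (closed) ends: N_t = N_a + 2 = 11 + 2 = 13
L_s = d·(N_t+1) = 5.6 × 14 = 78.4 mm

78.4 mm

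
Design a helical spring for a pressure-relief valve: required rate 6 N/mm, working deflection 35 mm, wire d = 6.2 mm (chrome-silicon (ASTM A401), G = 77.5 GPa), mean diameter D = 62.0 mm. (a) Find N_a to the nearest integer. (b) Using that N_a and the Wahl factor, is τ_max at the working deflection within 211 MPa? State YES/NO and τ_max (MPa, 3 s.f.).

(a) 10 coils; (b) YES, τ_max = 159 MPa

N_a = Gd⁴/(8D³k) = (77.5×10³)(6.2⁴)/(8·62.0³·6) = 10.01 → N_a = 10
Actual rate k = Gd⁴/(8D³·10) = 6.0063 N/mm
Working load F = kδ = 6.0063·35 = 210.22 N
C = 62.0/6.2 = 10.0000; K_W = (4C−1)/(4C−4)+0.615/C = 1.1448
τ_max = K_W·8FD/(πd³) = 1.1448·139.26 = 159.43 MPa
τ_max ≤ 211 MPa → acceptable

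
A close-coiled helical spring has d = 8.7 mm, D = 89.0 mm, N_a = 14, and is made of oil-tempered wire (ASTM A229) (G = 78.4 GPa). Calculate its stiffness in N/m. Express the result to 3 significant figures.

5690 N/m

k = Gd⁴/(8D³N_a) = (78.4×10³ × 8.7⁴) / (8 × 89.0³ × 14)
  = 4.49152e+08 / 7.89565e+07 = 5.6886 N/mm = 5688.6 N/m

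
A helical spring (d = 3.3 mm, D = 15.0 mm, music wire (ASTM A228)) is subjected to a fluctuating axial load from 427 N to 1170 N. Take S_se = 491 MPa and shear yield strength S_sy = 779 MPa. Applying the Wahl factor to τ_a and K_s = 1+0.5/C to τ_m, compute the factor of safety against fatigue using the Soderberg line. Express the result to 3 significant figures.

C = D/d = 15.0/3.3 = 4.5455; K_W = (4C−1)/(4C−4)+0.615/C = 1.3468; K_s = 1+0.5/C = 1.1100
F_a = (F_max−F_min)/2 = 371.5 N; F_m = (F_max+F_min)/2 = 798.5 N
τ_a = K_W·8F_aD/(πd³) = 1.3468 × 394.86 = 531.82 MPa
τ_m = K_s·8F_mD/(πd³) = 1.1100 × 848.72 = 942.08 MPa
Soderberg: 1/n_f = τ_a/S_se + τ_m/S_sy = 531.82/491 + 942.08/779 = 1.08313 + 1.20934 = 2.2925
n_f = 1/2.2925 = 0.4362

0.436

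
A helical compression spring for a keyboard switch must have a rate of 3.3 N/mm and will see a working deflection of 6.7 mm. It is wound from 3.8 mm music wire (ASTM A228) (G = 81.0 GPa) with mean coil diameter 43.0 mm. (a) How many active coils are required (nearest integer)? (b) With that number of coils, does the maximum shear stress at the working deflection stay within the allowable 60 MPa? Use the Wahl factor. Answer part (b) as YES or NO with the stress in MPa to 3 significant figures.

N_a = Gd⁴/(8D³k) = (81.0×10³)(3.8⁴)/(8·43.0³·3.3) = 8.047 → N_a = 8
Actual rate k = Gd⁴/(8D³·8) = 3.3192 N/mm
Working load F = kδ = 3.3192·6.7 = 22.239 N
C = 43.0/3.8 = 11.3158; K_W = (4C−1)/(4C−4)+0.615/C = 1.1271
τ_max = K_W·8FD/(πd³) = 1.1271·44.378 = 50.016 MPa
τ_max ≤ 60 MPa → acceptable

(a) 8 coils; (b) YES, τ_max = 50.0 MPa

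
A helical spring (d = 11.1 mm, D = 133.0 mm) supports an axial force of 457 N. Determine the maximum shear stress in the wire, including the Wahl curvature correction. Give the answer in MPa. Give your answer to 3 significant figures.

Spring index C = D/d = 133.0/11.1 = 11.9820
K_W = (4C−1)/(4C−4) + 0.615/C = 46.928/43.928 + 0.0513 = 1.1196
τ₀ = 8FD/(πd³) = 8·457·133.0/(π·11.1³) = 486248/4296.5 = 113.17 MPa
τ_max = K·τ₀ = 1.1196 × 113.17 = 126.71 MPa

127 MPa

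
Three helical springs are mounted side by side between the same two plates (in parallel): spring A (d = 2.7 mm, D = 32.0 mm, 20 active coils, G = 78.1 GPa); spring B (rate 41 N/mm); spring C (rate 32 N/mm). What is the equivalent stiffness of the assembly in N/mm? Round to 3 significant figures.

k_A = Gd⁴/(8D³N_a) = (78.1×10³)(2.7⁴)/(8·32.0³·20) = 0.79166 N/mm
Parallel: k_eq = 0.79166 + 41 + 32 = 73.792 N/mm

73.8 N/mm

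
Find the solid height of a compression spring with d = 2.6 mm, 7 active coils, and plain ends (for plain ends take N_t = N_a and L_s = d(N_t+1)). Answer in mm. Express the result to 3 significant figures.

20.8 mm

plain ends: N_t = N_a = 7
L_s = d·(N_t+1) = 2.6 × 8 = 20.8 mm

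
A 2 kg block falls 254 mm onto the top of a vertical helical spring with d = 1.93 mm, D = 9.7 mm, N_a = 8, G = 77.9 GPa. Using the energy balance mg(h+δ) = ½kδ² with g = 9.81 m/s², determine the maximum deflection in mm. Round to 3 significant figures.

k = Gd⁴/(8D³N_a) = (77.9×10³)(1.93⁴)/(8·9.7³·8) = 18.504 N/mm
W = mg = 2 × 9.81 = 19.62 N
½kδ² − Wδ − Wh = 0 → δ = (W + √(W² + 2kWh))/k
δ = (19.62 + √(384.94 + 184431))/18.504 = (19.62 + 429.9)/18.504 = 24.293 mm

24.3 mm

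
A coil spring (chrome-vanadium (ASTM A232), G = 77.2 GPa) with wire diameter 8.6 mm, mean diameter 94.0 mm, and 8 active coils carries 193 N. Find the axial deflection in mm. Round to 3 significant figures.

24.3 mm

k = Gd⁴/(8D³N_a) = (77.2×10³)(8.6⁴)/(8·94.0³·8) = 7.9442 N/mm
δ = F/k = 193 / 7.9442 = 24.295 mm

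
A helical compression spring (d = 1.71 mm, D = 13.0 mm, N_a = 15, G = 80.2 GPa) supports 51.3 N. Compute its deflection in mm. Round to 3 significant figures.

k = Gd⁴/(8D³N_a) = (80.2×10³)(1.71⁴)/(8·13.0³·15) = 2.601 N/mm
δ = F/k = 51.3 / 2.601 = 19.723 mm

19.7 mm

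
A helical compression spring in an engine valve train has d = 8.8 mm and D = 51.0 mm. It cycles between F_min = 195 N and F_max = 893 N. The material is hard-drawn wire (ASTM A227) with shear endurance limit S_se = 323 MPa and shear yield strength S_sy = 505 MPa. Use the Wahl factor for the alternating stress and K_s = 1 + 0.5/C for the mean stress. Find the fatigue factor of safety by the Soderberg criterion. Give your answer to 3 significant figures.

C = D/d = 51.0/8.8 = 5.7955; K_W = (4C−1)/(4C−4)+0.615/C = 1.2625; K_s = 1+0.5/C = 1.0863
F_a = (F_max−F_min)/2 = 349 N; F_m = (F_max+F_min)/2 = 544 N
τ_a = K_W·8F_aD/(πd³) = 1.2625 × 66.51 = 83.97 MPa
τ_m = K_s·8F_mD/(πd³) = 1.0863 × 103.67 = 112.62 MPa
Soderberg: 1/n_f = τ_a/S_se + τ_m/S_sy = 83.97/323 + 112.62/505 = 0.25997 + 0.22300 = 0.48297
n_f = 1/0.48297 = 2.071

2.07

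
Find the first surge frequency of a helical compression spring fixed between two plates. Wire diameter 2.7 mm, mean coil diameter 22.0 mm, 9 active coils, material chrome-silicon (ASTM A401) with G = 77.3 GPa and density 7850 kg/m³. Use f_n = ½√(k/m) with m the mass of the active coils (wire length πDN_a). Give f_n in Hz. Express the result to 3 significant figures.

219 Hz

k = Gd⁴/(8D³N_a) = (77.3×10³)(2.7⁴)/(8·22.0³·9) = 5.3584 N/mm = 5358.4 N/m
Wire length L = πDN_a = π·22.0·9 = 622.04 mm
m = ρ·(πd²/4)·L = 7850 × 5.7256×10⁻⁶ m² × 0.62204 m = 0.027958 kg
f_n = ½√(k/m) = 0.5·√(5358.4/0.027958) = 0.5·√(1.9166e+05) = 218.9 Hz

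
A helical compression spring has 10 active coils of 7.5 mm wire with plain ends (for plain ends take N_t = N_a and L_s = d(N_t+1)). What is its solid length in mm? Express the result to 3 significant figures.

plain ends: N_t = N_a = 10
L_s = d·(N_t+1) = 7.5 × 11 = 82.5 mm

82.5 mm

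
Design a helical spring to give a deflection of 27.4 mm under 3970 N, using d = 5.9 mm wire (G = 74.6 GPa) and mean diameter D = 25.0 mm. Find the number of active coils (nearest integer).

Required rate k = F/δ = 3970/27.4 = 144.89 N/mm
N_a = Gd⁴/(8D³k) = (74.6×10³ × 5.9⁴)/(8 × 25.0³ × 144.89)
    = 9.03955e+07 / 1.81113e+07 = 4.991 → 5 coils

5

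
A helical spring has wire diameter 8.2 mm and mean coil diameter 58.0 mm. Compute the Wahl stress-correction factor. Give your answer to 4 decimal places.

1.2104

C = D/d = 58.0/8.2 = 7.0732
K_W = (4C−1)/(4C−4) + 0.615/C = 27.293/24.293 + 0.0869 = 1.2104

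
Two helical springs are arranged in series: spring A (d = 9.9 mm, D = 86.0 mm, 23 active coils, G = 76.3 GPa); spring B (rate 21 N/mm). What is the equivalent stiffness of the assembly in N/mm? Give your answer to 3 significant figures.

4.82 N/mm

k_A = Gd⁴/(8D³N_a) = (76.3×10³)(9.9⁴)/(8·86.0³·23) = 6.2626 N/mm
Series: 1/k_eq = 1/6.2626 + 1/21 = 0.2073; k_eq = 4.824 N/mm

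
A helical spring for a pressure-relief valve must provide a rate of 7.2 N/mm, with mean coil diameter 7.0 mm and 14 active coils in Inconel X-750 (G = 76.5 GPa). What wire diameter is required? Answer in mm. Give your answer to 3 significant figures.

1.38 mm

d = (8D³N_a·k / G)^(1/4) = (8·7.0³·14·7.2 / (76.5×10³))^0.25
  = (3.6156)^0.25 = 1.3789 mm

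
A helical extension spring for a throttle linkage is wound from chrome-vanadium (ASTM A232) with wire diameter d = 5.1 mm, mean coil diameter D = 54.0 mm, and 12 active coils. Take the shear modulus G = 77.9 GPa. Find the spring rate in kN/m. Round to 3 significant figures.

3.49 kN/m

k = Gd⁴/(8D³N_a) = (77.9×10³ × 5.1⁴) / (8 × 54.0³ × 12)
  = 5.27009e+07 / 1.51165e+07 = 3.4863 N/mm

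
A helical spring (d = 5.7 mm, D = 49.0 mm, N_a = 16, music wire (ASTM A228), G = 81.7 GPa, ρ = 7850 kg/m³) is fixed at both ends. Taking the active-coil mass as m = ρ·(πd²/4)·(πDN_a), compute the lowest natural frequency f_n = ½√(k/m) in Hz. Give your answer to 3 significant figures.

53.9 Hz

k = Gd⁴/(8D³N_a) = (81.7×10³)(5.7⁴)/(8·49.0³·16) = 5.7269 N/mm = 5726.9 N/m
Wire length L = πDN_a = π·49.0·16 = 2463 mm
m = ρ·(πd²/4)·L = 7850 × 25.518×10⁻⁶ m² × 2.463 m = 0.49337 kg
f_n = ½√(k/m) = 0.5·√(5726.9/0.49337) = 0.5·√(11608) = 53.87 Hz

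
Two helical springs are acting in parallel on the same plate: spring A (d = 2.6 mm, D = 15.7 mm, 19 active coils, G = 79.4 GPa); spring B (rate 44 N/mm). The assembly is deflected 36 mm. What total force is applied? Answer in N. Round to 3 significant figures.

k_A = Gd⁴/(8D³N_a) = (79.4×10³)(2.6⁴)/(8·15.7³·19) = 6.1684 N/mm
Parallel: k_eq = 6.1684 + 44 = 50.168 N/mm
F = k_eq·δ = 50.168·36 = 1806.1 N

1810 N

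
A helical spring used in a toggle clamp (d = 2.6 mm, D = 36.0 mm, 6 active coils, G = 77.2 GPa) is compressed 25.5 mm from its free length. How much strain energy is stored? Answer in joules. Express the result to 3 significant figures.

0.512 J

k = Gd⁴/(8D³N_a) = (77.2×10³)(2.6⁴)/(8·36.0³·6) = 1.5753 N/mm
U = ½kδ² = 0.5 × 1.5753 × 25.5² = 512.17 N·mm = 0.51217 J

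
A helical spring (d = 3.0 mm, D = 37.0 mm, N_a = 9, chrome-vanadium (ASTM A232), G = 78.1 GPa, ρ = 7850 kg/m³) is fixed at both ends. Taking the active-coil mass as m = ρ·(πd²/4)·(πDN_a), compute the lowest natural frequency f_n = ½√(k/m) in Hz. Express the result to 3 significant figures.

k = Gd⁴/(8D³N_a) = (78.1×10³)(3.0⁴)/(8·37.0³·9) = 1.7346 N/mm = 1734.6 N/m
Wire length L = πDN_a = π·37.0·9 = 1046.2 mm
m = ρ·(πd²/4)·L = 7850 × 7.0686×10⁻⁶ m² × 1.0462 m = 0.058049 kg
f_n = ½√(k/m) = 0.5·√(1734.6/0.058049) = 0.5·√(29881) = 86.431 Hz

86.4 Hz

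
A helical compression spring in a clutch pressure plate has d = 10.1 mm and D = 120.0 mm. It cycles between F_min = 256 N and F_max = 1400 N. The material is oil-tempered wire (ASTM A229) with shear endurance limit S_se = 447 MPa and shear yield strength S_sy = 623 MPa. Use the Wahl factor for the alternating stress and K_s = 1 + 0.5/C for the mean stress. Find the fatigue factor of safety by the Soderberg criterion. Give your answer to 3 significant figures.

1.20

C = D/d = 120.0/10.1 = 11.8812; K_W = (4C−1)/(4C−4)+0.615/C = 1.1207; K_s = 1+0.5/C = 1.0421
F_a = (F_max−F_min)/2 = 572 N; F_m = (F_max+F_min)/2 = 828 N
τ_a = K_W·8F_aD/(πd³) = 1.1207 × 169.65 = 190.12 MPa
τ_m = K_s·8F_mD/(πd³) = 1.0421 × 245.58 = 255.91 MPa
Soderberg: 1/n_f = τ_a/S_se + τ_m/S_sy = 190.12/447 + 255.91/623 = 0.42533 + 0.41077 = 0.83611
n_f = 1/0.83611 = 1.196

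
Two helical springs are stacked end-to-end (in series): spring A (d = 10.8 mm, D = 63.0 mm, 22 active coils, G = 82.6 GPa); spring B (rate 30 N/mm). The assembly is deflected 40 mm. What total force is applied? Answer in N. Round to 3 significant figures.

552 N

k_A = Gd⁴/(8D³N_a) = (82.6×10³)(10.8⁴)/(8·63.0³·22) = 25.535 N/mm
Series: 1/k_eq = 1/25.535 + 1/30 = 0.072495; k_eq = 13.794 N/mm
F = k_eq·δ = 13.794·40 = 551.76 N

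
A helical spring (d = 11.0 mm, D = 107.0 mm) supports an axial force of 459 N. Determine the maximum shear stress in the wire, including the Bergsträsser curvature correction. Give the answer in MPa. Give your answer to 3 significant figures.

107 MPa

Spring index C = D/d = 107.0/11.0 = 9.7273
K_B = (4C+2)/(4C−3) = 40.909/35.909 = 1.1392
τ₀ = 8FD/(πd³) = 8·459·107.0/(π·11.0³) = 392904/4181.5 = 93.963 MPa
τ_max = K·τ₀ = 1.1392 × 93.963 = 107.05 MPa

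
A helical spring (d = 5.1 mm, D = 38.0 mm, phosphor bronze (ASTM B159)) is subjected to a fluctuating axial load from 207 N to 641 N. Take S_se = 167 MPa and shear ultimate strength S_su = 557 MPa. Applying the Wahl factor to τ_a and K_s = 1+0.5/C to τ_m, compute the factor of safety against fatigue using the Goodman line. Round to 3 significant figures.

0.578

C = D/d = 38.0/5.1 = 7.4510; K_W = (4C−1)/(4C−4)+0.615/C = 1.1988; K_s = 1+0.5/C = 1.0671
F_a = (F_max−F_min)/2 = 217 N; F_m = (F_max+F_min)/2 = 424 N
τ_a = K_W·8F_aD/(πd³) = 1.1988 × 158.3 = 189.77 MPa
τ_m = K_s·8F_mD/(πd³) = 1.0671 × 309.3 = 330.05 MPa
Goodman: 1/n_f = τ_a/S_se + τ_m/S_su = 189.77/167 + 330.05/557 = 1.13633 + 0.59256 = 1.7289
n_f = 1/1.7289 = 0.5784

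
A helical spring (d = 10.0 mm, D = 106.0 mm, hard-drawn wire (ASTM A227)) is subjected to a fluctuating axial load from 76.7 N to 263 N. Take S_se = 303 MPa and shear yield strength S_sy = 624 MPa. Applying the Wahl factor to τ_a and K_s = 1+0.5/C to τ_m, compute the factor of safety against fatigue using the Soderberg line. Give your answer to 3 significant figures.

5.84

C = D/d = 106.0/10.0 = 10.6000; K_W = (4C−1)/(4C−4)+0.615/C = 1.1361; K_s = 1+0.5/C = 1.0472
F_a = (F_max−F_min)/2 = 93.15 N; F_m = (F_max+F_min)/2 = 169.85 N
τ_a = K_W·8F_aD/(πd³) = 1.1361 × 25.144 = 28.567 MPa
τ_m = K_s·8F_mD/(πd³) = 1.0472 × 45.847 = 48.01 MPa
Soderberg: 1/n_f = τ_a/S_se + τ_m/S_sy = 28.567/303 + 48.01/624 = 0.09428 + 0.07694 = 0.17122
n_f = 1/0.17122 = 5.84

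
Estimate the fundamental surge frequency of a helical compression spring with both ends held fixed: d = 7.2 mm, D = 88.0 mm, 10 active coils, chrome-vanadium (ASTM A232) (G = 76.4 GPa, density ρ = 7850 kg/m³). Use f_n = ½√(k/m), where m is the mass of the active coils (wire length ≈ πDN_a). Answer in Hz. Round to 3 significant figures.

k = Gd⁴/(8D³N_a) = (76.4×10³)(7.2⁴)/(8·88.0³·10) = 3.766 N/mm = 3766 N/m
Wire length L = πDN_a = π·88.0·10 = 2764.6 mm
m = ρ·(πd²/4)·L = 7850 × 40.715×10⁻⁶ m² × 2.7646 m = 0.8836 kg
f_n = ½√(k/m) = 0.5·√(3766/0.8836) = 0.5·√(4262.1) = 32.643 Hz

32.6 Hz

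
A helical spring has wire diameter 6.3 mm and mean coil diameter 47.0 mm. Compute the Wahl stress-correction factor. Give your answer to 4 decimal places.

C = D/d = 47.0/6.3 = 7.4603
K_W = (4C−1)/(4C−4) + 0.615/C = 28.841/25.841 + 0.0824 = 1.1985

1.1985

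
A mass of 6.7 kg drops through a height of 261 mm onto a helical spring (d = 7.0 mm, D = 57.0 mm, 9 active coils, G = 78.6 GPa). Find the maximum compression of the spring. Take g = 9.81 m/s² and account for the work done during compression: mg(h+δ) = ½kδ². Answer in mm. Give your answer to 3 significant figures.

54.1 mm

k = Gd⁴/(8D³N_a) = (78.6×10³)(7.0⁴)/(8·57.0³·9) = 14.153 N/mm
W = mg = 6.7 × 9.81 = 65.727 N
½kδ² − Wδ − Wh = 0 → δ = (W + √(W² + 2kWh))/k
δ = (65.727 + √(4320 + 485592))/14.153 = (65.727 + 699.94)/14.153 = 54.098 mm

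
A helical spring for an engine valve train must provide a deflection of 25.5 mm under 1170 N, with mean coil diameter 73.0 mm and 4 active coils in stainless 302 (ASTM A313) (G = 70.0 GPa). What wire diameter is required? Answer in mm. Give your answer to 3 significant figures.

Required rate k = F/δ = 1170/25.5 = 45.882 N/mm
d = (8D³N_a·k / G)^(1/4) = (8·73.0³·4·45.882 / (70.0×10³))^0.25
  = (8159.5)^0.25 = 9.5042 mm

9.50 mm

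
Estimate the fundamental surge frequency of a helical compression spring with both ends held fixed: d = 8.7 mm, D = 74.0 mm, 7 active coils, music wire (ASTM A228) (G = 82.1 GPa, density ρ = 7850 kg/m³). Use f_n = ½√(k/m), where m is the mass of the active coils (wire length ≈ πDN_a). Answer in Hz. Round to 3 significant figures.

82.6 Hz

k = Gd⁴/(8D³N_a) = (82.1×10³)(8.7⁴)/(8·74.0³·7) = 20.727 N/mm = 20727 N/m
Wire length L = πDN_a = π·74.0·7 = 1627.3 mm
m = ρ·(πd²/4)·L = 7850 × 59.447×10⁻⁶ m² × 1.6273 m = 0.75941 kg
f_n = ½√(k/m) = 0.5·√(20727/0.75941) = 0.5·√(27294) = 82.604 Hz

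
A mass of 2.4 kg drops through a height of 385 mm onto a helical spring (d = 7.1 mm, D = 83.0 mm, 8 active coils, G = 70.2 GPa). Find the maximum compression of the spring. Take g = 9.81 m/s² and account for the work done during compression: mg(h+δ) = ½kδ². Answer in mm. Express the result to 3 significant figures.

k = Gd⁴/(8D³N_a) = (70.2×10³)(7.1⁴)/(8·83.0³·8) = 4.8748 N/mm
W = mg = 2.4 × 9.81 = 23.544 N
½kδ² − Wδ − Wh = 0 → δ = (W + √(W² + 2kWh))/k
δ = (23.544 + √(554.32 + 88374.6))/4.8748 = (23.544 + 298.21)/4.8748 = 66.003 mm

66.0 mm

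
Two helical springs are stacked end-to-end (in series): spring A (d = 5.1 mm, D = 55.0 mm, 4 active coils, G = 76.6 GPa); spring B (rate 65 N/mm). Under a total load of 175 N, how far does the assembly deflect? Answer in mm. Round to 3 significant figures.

k_A = Gd⁴/(8D³N_a) = (76.6×10³)(5.1⁴)/(8·55.0³·4) = 9.7336 N/mm
Series: 1/k_eq = 1/9.7336 + 1/65 = 0.11812; k_eq = 8.4658 N/mm
δ = F/k_eq = 175/8.4658 = 20.671 mm

20.7 mm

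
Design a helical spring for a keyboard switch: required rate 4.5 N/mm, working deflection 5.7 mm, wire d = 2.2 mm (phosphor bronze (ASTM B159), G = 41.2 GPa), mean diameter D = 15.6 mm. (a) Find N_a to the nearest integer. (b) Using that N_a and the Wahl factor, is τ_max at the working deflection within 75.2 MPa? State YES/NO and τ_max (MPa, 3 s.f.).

(a) 7 coils; (b) NO, τ_max = 117 MPa

N_a = Gd⁴/(8D³k) = (41.2×10³)(2.2⁴)/(8·15.6³·4.5) = 7.062 → N_a = 7
Actual rate k = Gd⁴/(8D³·7) = 4.5397 N/mm
Working load F = kδ = 4.5397·5.7 = 25.876 N
C = 15.6/2.2 = 7.0909; K_W = (4C−1)/(4C−4)+0.615/C = 1.2099
τ_max = K_W·8FD/(πd³) = 1.2099·96.538 = 116.8 MPa
τ_max > 75.2 MPa → exceeds allowable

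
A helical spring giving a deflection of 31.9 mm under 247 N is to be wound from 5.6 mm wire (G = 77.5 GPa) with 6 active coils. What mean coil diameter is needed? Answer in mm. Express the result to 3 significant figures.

Required rate k = F/δ = 247/31.9 = 7.7429 N/mm
D = (Gd⁴/(8N_a·k))^(1/3) = (77.5×10³·5.6⁴/(8·6·7.7429))^(1/3)
  = (205072)^(1/3) = 58.9706 mm

59.0 mm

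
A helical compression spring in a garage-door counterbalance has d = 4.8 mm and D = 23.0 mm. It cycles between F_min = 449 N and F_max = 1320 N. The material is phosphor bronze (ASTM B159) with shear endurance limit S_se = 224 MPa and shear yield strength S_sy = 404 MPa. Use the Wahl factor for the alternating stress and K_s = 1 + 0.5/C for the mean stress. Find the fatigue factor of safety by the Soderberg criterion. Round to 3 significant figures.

C = D/d = 23.0/4.8 = 4.7917; K_W = (4C−1)/(4C−4)+0.615/C = 1.3262; K_s = 1+0.5/C = 1.1043
F_a = (F_max−F_min)/2 = 435.5 N; F_m = (F_max+F_min)/2 = 884.5 N
τ_a = K_W·8F_aD/(πd³) = 1.3262 × 230.64 = 305.86 MPa
τ_m = K_s·8F_mD/(πd³) = 1.1043 × 468.43 = 517.31 MPa
Soderberg: 1/n_f = τ_a/S_se + τ_m/S_sy = 305.86/224 + 517.31/404 = 1.36545 + 1.28046 = 2.6459
n_f = 1/2.6459 = 0.3779

0.378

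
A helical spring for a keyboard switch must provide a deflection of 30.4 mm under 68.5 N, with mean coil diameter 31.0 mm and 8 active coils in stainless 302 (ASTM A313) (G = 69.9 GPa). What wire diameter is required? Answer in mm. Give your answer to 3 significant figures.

2.80 mm

Required rate k = F/δ = 68.5/30.4 = 2.2533 N/mm
d = (8D³N_a·k / G)^(1/4) = (8·31.0³·8·2.2533 / (69.9×10³))^0.25
  = (61.462)^0.25 = 2.8000 mm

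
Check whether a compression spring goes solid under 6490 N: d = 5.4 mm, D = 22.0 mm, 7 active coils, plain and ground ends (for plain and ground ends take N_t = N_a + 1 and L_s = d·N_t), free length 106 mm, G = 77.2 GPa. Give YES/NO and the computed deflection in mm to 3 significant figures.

k = Gd⁴/(8D³N_a) = (77.2×10³)(5.4⁴)/(8·22.0³·7) = 110.09 N/mm
N_t = 8; L_s = 5.4·8 = 43.2 mm; δ_solid = L₀ − L_s = 106 − 43.2 = 62.8 mm
δ = F/k = 6490/110.09 = 58.953 mm
δ < δ_solid → spring does not go solid

NO, δ = 59.0 mm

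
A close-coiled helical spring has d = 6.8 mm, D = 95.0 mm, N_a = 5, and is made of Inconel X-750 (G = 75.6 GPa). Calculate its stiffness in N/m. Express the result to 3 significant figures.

4710 N/m

k = Gd⁴/(8D³N_a) = (75.6×10³ × 6.8⁴) / (8 × 95.0³ × 5)
  = 1.61643e+08 / 3.4295e+07 = 4.7133 N/mm = 4713.3 N/m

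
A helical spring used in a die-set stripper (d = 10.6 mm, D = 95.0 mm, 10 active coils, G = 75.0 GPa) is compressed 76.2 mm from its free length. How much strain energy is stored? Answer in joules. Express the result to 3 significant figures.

40.1 J

k = Gd⁴/(8D³N_a) = (75.0×10³)(10.6⁴)/(8·95.0³·10) = 13.805 N/mm
U = ½kδ² = 0.5 × 13.805 × 76.2² = 40078 N·mm = 40.078 J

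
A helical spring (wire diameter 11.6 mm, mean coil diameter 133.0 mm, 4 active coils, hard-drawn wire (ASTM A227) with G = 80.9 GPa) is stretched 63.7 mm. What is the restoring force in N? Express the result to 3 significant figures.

k = Gd⁴/(8D³N_a) = (80.9×10³)(11.6⁴)/(8·133.0³·4) = 19.457 N/mm
F = k·δ = 19.457 × 63.7 = 1239.4 N

1240 N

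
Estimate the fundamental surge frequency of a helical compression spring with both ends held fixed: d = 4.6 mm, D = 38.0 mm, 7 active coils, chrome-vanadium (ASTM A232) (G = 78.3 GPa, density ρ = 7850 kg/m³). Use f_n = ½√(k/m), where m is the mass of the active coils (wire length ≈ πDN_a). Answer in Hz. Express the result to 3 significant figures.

k = Gd⁴/(8D³N_a) = (78.3×10³)(4.6⁴)/(8·38.0³·7) = 11.409 N/mm = 11409 N/m
Wire length L = πDN_a = π·38.0·7 = 835.66 mm
m = ρ·(πd²/4)·L = 7850 × 16.619×10⁻⁶ m² × 0.83566 m = 0.10902 kg
f_n = ½√(k/m) = 0.5·√(11409/0.10902) = 0.5·√(1.0465e+05) = 161.75 Hz

162 Hz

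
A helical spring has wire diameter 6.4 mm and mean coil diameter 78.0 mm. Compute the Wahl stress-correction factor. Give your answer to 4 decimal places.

1.1175

C = D/d = 78.0/6.4 = 12.1875
K_W = (4C−1)/(4C−4) + 0.615/C = 47.750/44.750 + 0.0505 = 1.1175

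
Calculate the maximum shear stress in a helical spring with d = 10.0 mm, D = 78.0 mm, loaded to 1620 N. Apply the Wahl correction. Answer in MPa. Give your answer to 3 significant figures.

Spring index C = D/d = 78.0/10.0 = 7.8000
K_W = (4C−1)/(4C−4) + 0.615/C = 30.200/27.200 + 0.0788 = 1.1891
τ₀ = 8FD/(πd³) = 8·1620·78.0/(π·10.0³) = 1.01088e+06/3141.6 = 321.77 MPa
τ_max = K·τ₀ = 1.1891 × 321.77 = 382.63 MPa

383 MPa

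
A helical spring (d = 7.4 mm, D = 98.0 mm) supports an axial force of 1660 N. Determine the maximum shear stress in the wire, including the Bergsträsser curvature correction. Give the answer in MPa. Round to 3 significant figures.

1120 MPa

Spring index C = D/d = 98.0/7.4 = 13.2432
K_B = (4C+2)/(4C−3) = 54.973/49.973 = 1.1001
τ₀ = 8FD/(πd³) = 8·1660·98.0/(π·7.4³) = 1.30144e+06/1273 = 1022.3 MPa
τ_max = K·τ₀ = 1.1001 × 1022.3 = 1124.6 MPa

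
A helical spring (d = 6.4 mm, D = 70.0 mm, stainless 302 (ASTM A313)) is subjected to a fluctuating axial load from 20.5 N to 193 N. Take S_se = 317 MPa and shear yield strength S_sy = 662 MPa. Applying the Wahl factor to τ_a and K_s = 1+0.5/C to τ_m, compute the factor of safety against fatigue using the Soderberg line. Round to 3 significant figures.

C = D/d = 70.0/6.4 = 10.9375; K_W = (4C−1)/(4C−4)+0.615/C = 1.1317; K_s = 1+0.5/C = 1.0457
F_a = (F_max−F_min)/2 = 86.25 N; F_m = (F_max+F_min)/2 = 106.75 N
τ_a = K_W·8F_aD/(πd³) = 1.1317 × 58.649 = 66.373 MPa
τ_m = K_s·8F_mD/(πd³) = 1.0457 × 72.588 = 75.907 MPa
Soderberg: 1/n_f = τ_a/S_se + τ_m/S_sy = 66.373/317 + 75.907/662 = 0.20938 + 0.11466 = 0.32404
n_f = 1/0.32404 = 3.086

3.09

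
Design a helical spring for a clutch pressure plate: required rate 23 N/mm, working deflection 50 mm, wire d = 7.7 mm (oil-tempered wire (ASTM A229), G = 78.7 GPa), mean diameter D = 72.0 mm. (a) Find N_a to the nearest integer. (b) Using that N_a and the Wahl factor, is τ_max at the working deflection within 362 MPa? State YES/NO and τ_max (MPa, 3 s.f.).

N_a = Gd⁴/(8D³k) = (78.7×10³)(7.7⁴)/(8·72.0³·23) = 4.028 → N_a = 4
Actual rate k = Gd⁴/(8D³·4) = 23.163 N/mm
Working load F = kδ = 23.163·50 = 1158.1 N
C = 72.0/7.7 = 9.3506; K_W = (4C−1)/(4C−4)+0.615/C = 1.1556
τ_max = K_W·8FD/(πd³) = 1.1556·465.12 = 537.48 MPa
τ_max > 362 MPa → exceeds allowable

(a) 4 coils; (b) NO, τ_max = 537 MPa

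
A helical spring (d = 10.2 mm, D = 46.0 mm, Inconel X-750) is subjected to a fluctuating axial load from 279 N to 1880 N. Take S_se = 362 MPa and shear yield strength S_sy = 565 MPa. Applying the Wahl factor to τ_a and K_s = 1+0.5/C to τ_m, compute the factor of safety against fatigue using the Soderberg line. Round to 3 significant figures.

1.77

C = D/d = 46.0/10.2 = 4.5098; K_W = (4C−1)/(4C−4)+0.615/C = 1.3501; K_s = 1+0.5/C = 1.1109
F_a = (F_max−F_min)/2 = 800.5 N; F_m = (F_max+F_min)/2 = 1079.5 N
τ_a = K_W·8F_aD/(πd³) = 1.3501 × 88.361 = 119.29 MPa
τ_m = K_s·8F_mD/(πd³) = 1.1109 × 119.16 = 132.37 MPa
Soderberg: 1/n_f = τ_a/S_se + τ_m/S_sy = 119.29/362 + 132.37/565 = 0.32954 + 0.23428 = 0.56382
n_f = 1/0.56382 = 1.774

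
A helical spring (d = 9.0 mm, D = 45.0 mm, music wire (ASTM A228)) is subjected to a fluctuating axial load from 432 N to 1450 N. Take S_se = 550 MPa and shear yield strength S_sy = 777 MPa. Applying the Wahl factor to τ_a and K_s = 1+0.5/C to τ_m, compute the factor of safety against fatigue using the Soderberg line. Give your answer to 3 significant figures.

2.50

C = D/d = 45.0/9.0 = 5.0000; K_W = (4C−1)/(4C−4)+0.615/C = 1.3105; K_s = 1+0.5/C = 1.1000
F_a = (F_max−F_min)/2 = 509 N; F_m = (F_max+F_min)/2 = 941 N
τ_a = K_W·8F_aD/(πd³) = 1.3105 × 80.01 = 104.85 MPa
τ_m = K_s·8F_mD/(πd³) = 1.1000 × 147.92 = 162.71 MPa
Soderberg: 1/n_f = τ_a/S_se + τ_m/S_sy = 104.85/550 + 162.71/777 = 0.19064 + 0.20940 = 0.40005
n_f = 1/0.40005 = 2.5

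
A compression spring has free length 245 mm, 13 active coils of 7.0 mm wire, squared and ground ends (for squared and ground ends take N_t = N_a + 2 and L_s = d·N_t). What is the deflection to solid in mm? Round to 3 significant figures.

N_t = 15; L_s = 7.0·15 = 105 mm
δ_solid = L₀ − L_s = 245 − 105 = 140 mm

140 mm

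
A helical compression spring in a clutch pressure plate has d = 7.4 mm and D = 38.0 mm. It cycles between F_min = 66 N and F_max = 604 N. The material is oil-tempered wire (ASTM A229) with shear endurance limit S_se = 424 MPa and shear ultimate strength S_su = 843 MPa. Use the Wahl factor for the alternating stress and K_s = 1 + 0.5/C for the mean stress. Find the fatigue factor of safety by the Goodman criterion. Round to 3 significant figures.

C = D/d = 38.0/7.4 = 5.1351; K_W = (4C−1)/(4C−4)+0.615/C = 1.3011; K_s = 1+0.5/C = 1.0974
F_a = (F_max−F_min)/2 = 269 N; F_m = (F_max+F_min)/2 = 335 N
τ_a = K_W·8F_aD/(πd³) = 1.3011 × 64.236 = 83.58 MPa
τ_m = K_s·8F_mD/(πd³) = 1.0974 × 79.997 = 87.786 MPa
Goodman: 1/n_f = τ_a/S_se + τ_m/S_su = 83.58/424 + 87.786/843 = 0.19712 + 0.10414 = 0.30126
n_f = 1/0.30126 = 3.319

3.32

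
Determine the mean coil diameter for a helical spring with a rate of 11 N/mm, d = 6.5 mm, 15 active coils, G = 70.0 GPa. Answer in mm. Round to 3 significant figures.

D = (Gd⁴/(8N_a·k))^(1/3) = (70.0×10³·6.5⁴/(8·15·11))^(1/3)
  = (94662.4)^(1/3) = 45.5749 mm

45.6 mm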